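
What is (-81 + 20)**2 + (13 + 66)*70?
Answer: 9251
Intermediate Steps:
(-81 + 20)**2 + (13 + 66)*70 = (-61)**2 + 79*70 = 3721 + 5530 = 9251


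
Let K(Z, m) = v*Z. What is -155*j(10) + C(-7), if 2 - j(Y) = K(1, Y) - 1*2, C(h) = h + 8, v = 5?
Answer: 156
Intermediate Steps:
K(Z, m) = 5*Z
C(h) = 8 + h
j(Y) = -1 (j(Y) = 2 - (5*1 - 1*2) = 2 - (5 - 2) = 2 - 1*3 = 2 - 3 = -1)
-155*j(10) + C(-7) = -155*(-1) + (8 - 7) = 155 + 1 = 156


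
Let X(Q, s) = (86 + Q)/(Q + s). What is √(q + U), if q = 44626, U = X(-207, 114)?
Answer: √385981527/93 ≈ 211.25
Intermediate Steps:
X(Q, s) = (86 + Q)/(Q + s)
U = 121/93 (U = (86 - 207)/(-207 + 114) = -121/(-93) = -1/93*(-121) = 121/93 ≈ 1.3011)
√(q + U) = √(44626 + 121/93) = √(4150339/93) = √385981527/93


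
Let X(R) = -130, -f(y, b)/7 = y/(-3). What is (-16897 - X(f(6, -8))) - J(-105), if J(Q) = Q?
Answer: -16662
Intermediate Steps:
f(y, b) = 7*y/3 (f(y, b) = -7*y/(-3) = -7*y*(-1)/3 = -(-7)*y/3 = 7*y/3)
(-16897 - X(f(6, -8))) - J(-105) = (-16897 - 1*(-130)) - 1*(-105) = (-16897 + 130) + 105 = -16767 + 105 = -16662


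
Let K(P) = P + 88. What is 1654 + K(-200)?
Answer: 1542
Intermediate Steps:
K(P) = 88 + P
1654 + K(-200) = 1654 + (88 - 200) = 1654 - 112 = 1542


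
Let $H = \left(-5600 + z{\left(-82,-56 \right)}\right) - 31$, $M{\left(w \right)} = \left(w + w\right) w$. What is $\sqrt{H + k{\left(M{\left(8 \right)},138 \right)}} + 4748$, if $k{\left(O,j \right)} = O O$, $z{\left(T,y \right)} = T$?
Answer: $4748 + \sqrt{10671} \approx 4851.3$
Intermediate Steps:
$M{\left(w \right)} = 2 w^{2}$ ($M{\left(w \right)} = 2 w w = 2 w^{2}$)
$H = -5713$ ($H = \left(-5600 - 82\right) - 31 = -5682 - 31 = -5713$)
$k{\left(O,j \right)} = O^{2}$
$\sqrt{H + k{\left(M{\left(8 \right)},138 \right)}} + 4748 = \sqrt{-5713 + \left(2 \cdot 8^{2}\right)^{2}} + 4748 = \sqrt{-5713 + \left(2 \cdot 64\right)^{2}} + 4748 = \sqrt{-5713 + 128^{2}} + 4748 = \sqrt{-5713 + 16384} + 4748 = \sqrt{10671} + 4748 = 4748 + \sqrt{10671}$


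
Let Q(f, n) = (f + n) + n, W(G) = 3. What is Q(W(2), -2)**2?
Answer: 1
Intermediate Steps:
Q(f, n) = f + 2*n
Q(W(2), -2)**2 = (3 + 2*(-2))**2 = (3 - 4)**2 = (-1)**2 = 1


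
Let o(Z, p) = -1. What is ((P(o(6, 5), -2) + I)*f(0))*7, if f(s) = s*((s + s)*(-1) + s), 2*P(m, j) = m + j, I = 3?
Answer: 0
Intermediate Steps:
P(m, j) = j/2 + m/2 (P(m, j) = (m + j)/2 = (j + m)/2 = j/2 + m/2)
f(s) = -s² (f(s) = s*((2*s)*(-1) + s) = s*(-2*s + s) = s*(-s) = -s²)
((P(o(6, 5), -2) + I)*f(0))*7 = ((((½)*(-2) + (½)*(-1)) + 3)*(-1*0²))*7 = (((-1 - ½) + 3)*(-1*0))*7 = ((-3/2 + 3)*0)*7 = ((3/2)*0)*7 = 0*7 = 0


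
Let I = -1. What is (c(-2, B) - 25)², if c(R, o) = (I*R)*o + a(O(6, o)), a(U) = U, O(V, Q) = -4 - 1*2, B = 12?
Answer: 49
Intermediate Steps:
O(V, Q) = -6 (O(V, Q) = -4 - 2 = -6)
c(R, o) = -6 - R*o (c(R, o) = (-R)*o - 6 = -R*o - 6 = -6 - R*o)
(c(-2, B) - 25)² = ((-6 - 1*(-2)*12) - 25)² = ((-6 + 24) - 25)² = (18 - 25)² = (-7)² = 49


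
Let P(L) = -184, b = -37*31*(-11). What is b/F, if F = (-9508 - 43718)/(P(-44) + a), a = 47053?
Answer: -197115391/17742 ≈ -11110.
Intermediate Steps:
b = 12617 (b = -1147*(-11) = 12617)
F = -17742/15623 (F = (-9508 - 43718)/(-184 + 47053) = -53226/46869 = -53226*1/46869 = -17742/15623 ≈ -1.1356)
b/F = 12617/(-17742/15623) = 12617*(-15623/17742) = -197115391/17742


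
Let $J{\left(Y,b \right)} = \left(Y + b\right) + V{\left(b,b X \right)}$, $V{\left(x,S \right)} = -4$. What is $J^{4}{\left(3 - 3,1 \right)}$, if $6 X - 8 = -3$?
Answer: $81$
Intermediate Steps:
$X = \frac{5}{6}$ ($X = \frac{4}{3} + \frac{1}{6} \left(-3\right) = \frac{4}{3} - \frac{1}{2} = \frac{5}{6} \approx 0.83333$)
$J{\left(Y,b \right)} = -4 + Y + b$ ($J{\left(Y,b \right)} = \left(Y + b\right) - 4 = -4 + Y + b$)
$J^{4}{\left(3 - 3,1 \right)} = \left(-4 + \left(3 - 3\right) + 1\right)^{4} = \left(-4 + 0 + 1\right)^{4} = \left(-3\right)^{4} = 81$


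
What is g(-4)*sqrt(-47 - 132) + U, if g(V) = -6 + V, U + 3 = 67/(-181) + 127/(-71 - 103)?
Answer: -129127/31494 - 10*I*sqrt(179) ≈ -4.1001 - 133.79*I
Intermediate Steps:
U = -129127/31494 (U = -3 + (67/(-181) + 127/(-71 - 103)) = -3 + (67*(-1/181) + 127/(-174)) = -3 + (-67/181 + 127*(-1/174)) = -3 + (-67/181 - 127/174) = -3 - 34645/31494 = -129127/31494 ≈ -4.1001)
g(-4)*sqrt(-47 - 132) + U = (-6 - 4)*sqrt(-47 - 132) - 129127/31494 = -10*I*sqrt(179) - 129127/31494 = -129127/31494 - 10*I*sqrt(179)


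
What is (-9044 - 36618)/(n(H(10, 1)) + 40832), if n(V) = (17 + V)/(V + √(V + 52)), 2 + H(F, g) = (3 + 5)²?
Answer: -6954699676796/6219250792033 - 3607298*√114/6219250792033 ≈ -1.1183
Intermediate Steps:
H(F, g) = 62 (H(F, g) = -2 + (3 + 5)² = -2 + 8² = -2 + 64 = 62)
n(V) = (17 + V)/(V + √(52 + V))
(-9044 - 36618)/(n(H(10, 1)) + 40832) = (-9044 - 36618)/((17 + 62)/(62 + √(52 + 62)) + 40832) = -45662/(79/(62 + √114) + 40832) = -45662/(40832 + 79/(62 + √114))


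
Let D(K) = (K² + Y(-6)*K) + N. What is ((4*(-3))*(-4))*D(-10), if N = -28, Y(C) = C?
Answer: 6336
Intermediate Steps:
D(K) = -28 + K² - 6*K (D(K) = (K² - 6*K) - 28 = -28 + K² - 6*K)
((4*(-3))*(-4))*D(-10) = ((4*(-3))*(-4))*(-28 + (-10)² - 6*(-10)) = (-12*(-4))*(-28 + 100 + 60) = 48*132 = 6336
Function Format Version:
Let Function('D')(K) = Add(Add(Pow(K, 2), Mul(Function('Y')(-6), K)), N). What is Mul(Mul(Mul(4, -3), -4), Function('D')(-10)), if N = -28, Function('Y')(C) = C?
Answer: 6336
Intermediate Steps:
Function('D')(K) = Add(-28, Pow(K, 2), Mul(-6, K)) (Function('D')(K) = Add(Add(Pow(K, 2), Mul(-6, K)), -28) = Add(-28, Pow(K, 2), Mul(-6, K)))
Mul(Mul(Mul(4, -3), -4), Function('D')(-10)) = Mul(Mul(Mul(4, -3), -4), Add(-28, Pow(-10, 2), Mul(-6, -10))) = Mul(Mul(-12, -4), Add(-28, 100, 60)) = Mul(48, 132) = 6336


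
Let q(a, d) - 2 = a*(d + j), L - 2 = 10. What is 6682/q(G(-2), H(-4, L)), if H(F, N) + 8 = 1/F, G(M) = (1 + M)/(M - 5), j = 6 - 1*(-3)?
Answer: 187096/59 ≈ 3171.1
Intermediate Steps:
L = 12 (L = 2 + 10 = 12)
j = 9 (j = 6 + 3 = 9)
G(M) = (1 + M)/(-5 + M)
H(F, N) = -8 + 1/F
q(a, d) = 2 + a*(9 + d) (q(a, d) = 2 + a*(d + 9) = 2 + a*(9 + d))
6682/q(G(-2), H(-4, L)) = 6682/(2 + 9*((1 - 2)/(-5 - 2)) + ((1 - 2)/(-5 - 2))*(-8 + 1/(-4))) = 6682/(2 + 9*(-1/(-7)) + (-1/(-7))*(-8 - ¼)) = 6682/(2 + 9*(-⅐*(-1)) - ⅐*(-1)*(-33/4)) = 6682/(2 + 9*(⅐) + (⅐)*(-33/4)) = 6682/(2 + 9/7 - 33/28) = 6682/(59/28) = 6682*(28/59) = 187096/59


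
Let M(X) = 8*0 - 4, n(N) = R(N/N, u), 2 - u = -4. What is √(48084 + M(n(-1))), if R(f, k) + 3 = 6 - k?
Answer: 4*√3005 ≈ 219.27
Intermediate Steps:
u = 6 (u = 2 - 1*(-4) = 2 + 4 = 6)
R(f, k) = 3 - k (R(f, k) = -3 + (6 - k) = 3 - k)
n(N) = -3 (n(N) = 3 - 1*6 = 3 - 6 = -3)
M(X) = -4 (M(X) = 0 - 4 = -4)
√(48084 + M(n(-1))) = √(48084 - 4) = √48080 = 4*√3005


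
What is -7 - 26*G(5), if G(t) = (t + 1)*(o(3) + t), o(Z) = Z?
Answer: -1255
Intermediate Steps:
G(t) = (1 + t)*(3 + t) (G(t) = (t + 1)*(3 + t) = (1 + t)*(3 + t))
-7 - 26*G(5) = -7 - 26*(3 + 5² + 4*5) = -7 - 26*(3 + 25 + 20) = -7 - 26*48 = -7 - 1248 = -1255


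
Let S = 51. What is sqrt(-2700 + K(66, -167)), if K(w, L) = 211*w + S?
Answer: 3*sqrt(1253) ≈ 106.19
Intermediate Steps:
K(w, L) = 51 + 211*w (K(w, L) = 211*w + 51 = 51 + 211*w)
sqrt(-2700 + K(66, -167)) = sqrt(-2700 + (51 + 211*66)) = sqrt(-2700 + (51 + 13926)) = sqrt(-2700 + 13977) = sqrt(11277) = 3*sqrt(1253)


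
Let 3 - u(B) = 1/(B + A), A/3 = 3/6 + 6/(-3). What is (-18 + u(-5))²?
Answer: 80089/361 ≈ 221.85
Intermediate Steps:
A = -9/2 (A = 3*(3/6 + 6/(-3)) = 3*(3*(⅙) + 6*(-⅓)) = 3*(½ - 2) = 3*(-3/2) = -9/2 ≈ -4.5000)
u(B) = 3 - 1/(-9/2 + B) (u(B) = 3 - 1/(B - 9/2) = 3 - 1/(-9/2 + B))
(-18 + u(-5))² = (-18 + (-29 + 6*(-5))/(-9 + 2*(-5)))² = (-18 + (-29 - 30)/(-9 - 10))² = (-18 - 59/(-19))² = (-18 - 1/19*(-59))² = (-18 + 59/19)² = (-283/19)² = 80089/361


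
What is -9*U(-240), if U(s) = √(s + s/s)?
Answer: -9*I*√239 ≈ -139.14*I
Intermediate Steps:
U(s) = √(1 + s) (U(s) = √(s + 1) = √(1 + s))
-9*U(-240) = -9*√(1 - 240) = -9*I*√239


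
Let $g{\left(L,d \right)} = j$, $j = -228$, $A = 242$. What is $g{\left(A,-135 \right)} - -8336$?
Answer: $8108$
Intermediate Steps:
$g{\left(L,d \right)} = -228$
$g{\left(A,-135 \right)} - -8336 = -228 - -8336 = -228 + 8336 = 8108$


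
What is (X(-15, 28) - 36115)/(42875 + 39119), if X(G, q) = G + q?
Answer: -1641/3727 ≈ -0.44030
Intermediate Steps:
(X(-15, 28) - 36115)/(42875 + 39119) = ((-15 + 28) - 36115)/(42875 + 39119) = (13 - 36115)/81994 = -36102*1/81994 = -1641/3727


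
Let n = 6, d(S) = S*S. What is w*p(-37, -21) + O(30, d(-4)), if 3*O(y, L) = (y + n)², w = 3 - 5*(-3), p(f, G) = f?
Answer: -234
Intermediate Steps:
d(S) = S²
w = 18 (w = 3 + 15 = 18)
O(y, L) = (6 + y)²/3 (O(y, L) = (y + 6)²/3 = (6 + y)²/3)
w*p(-37, -21) + O(30, d(-4)) = 18*(-37) + (6 + 30)²/3 = -666 + (⅓)*36² = -666 + (⅓)*1296 = -666 + 432 = -234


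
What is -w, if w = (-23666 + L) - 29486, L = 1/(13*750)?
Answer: 518231999/9750 ≈ 53152.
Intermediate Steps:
L = 1/9750 ≈ 0.00010256
w = -518231999/9750 (w = (-23666 + 1/9750) - 29486 = -230743499/9750 - 29486 = -518231999/9750 ≈ -53152.)
-w = -1*(-518231999/9750) = 518231999/9750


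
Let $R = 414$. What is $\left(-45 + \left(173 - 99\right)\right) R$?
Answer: $12006$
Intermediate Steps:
$\left(-45 + \left(173 - 99\right)\right) R = \left(-45 + \left(173 - 99\right)\right) 414 = \left(-45 + 74\right) 414 = 29 \cdot 414 = 12006$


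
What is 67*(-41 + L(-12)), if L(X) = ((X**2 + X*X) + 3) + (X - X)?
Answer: 16750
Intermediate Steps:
L(X) = 3 + 2*X**2 (L(X) = ((X**2 + X**2) + 3) + 0 = (2*X**2 + 3) + 0 = (3 + 2*X**2) + 0 = 3 + 2*X**2)
67*(-41 + L(-12)) = 67*(-41 + (3 + 2*(-12)**2)) = 67*(-41 + (3 + 2*144)) = 67*(-41 + (3 + 288)) = 67*(-41 + 291) = 67*250 = 16750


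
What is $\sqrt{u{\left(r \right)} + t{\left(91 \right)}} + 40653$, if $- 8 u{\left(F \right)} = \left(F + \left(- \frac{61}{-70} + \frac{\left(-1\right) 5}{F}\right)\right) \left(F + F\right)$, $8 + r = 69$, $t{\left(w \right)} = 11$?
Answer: $40653 + \frac{i \sqrt{18253270}}{140} \approx 40653.0 + 30.517 i$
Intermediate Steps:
$r = 61$ ($r = -8 + 69 = 61$)
$u{\left(F \right)} = - \frac{F \left(\frac{61}{70} + F - \frac{5}{F}\right)}{4}$ ($u{\left(F \right)} = - \frac{\left(F + \left(- \frac{61}{-70} + \frac{\left(-1\right) 5}{F}\right)\right) \left(F + F\right)}{8} = - \frac{\left(F - \left(- \frac{61}{70} + \frac{5}{F}\right)\right) 2 F}{8} = - \frac{\left(F + \left(\frac{61}{70} - \frac{5}{F}\right)\right) 2 F}{8} = - \frac{\left(\frac{61}{70} + F - \frac{5}{F}\right) 2 F}{8} = - \frac{2 F \left(\frac{61}{70} + F - \frac{5}{F}\right)}{8} = - \frac{F \left(\frac{61}{70} + F - \frac{5}{F}\right)}{4}$)
$\sqrt{u{\left(r \right)} + t{\left(91 \right)}} + 40653 = \sqrt{\left(\frac{5}{4} - \frac{3721}{280} - \frac{61^{2}}{4}\right) + 11} + 40653 = \sqrt{\left(\frac{5}{4} - \frac{3721}{280} - \frac{3721}{4}\right) + 11} + 40653 = \sqrt{- \frac{263841}{280} + 11} + 40653 = \sqrt{- \frac{260761}{280}} + 40653 = \frac{i \sqrt{18253270}}{140} + 40653 = 40653 + \frac{i \sqrt{18253270}}{140}$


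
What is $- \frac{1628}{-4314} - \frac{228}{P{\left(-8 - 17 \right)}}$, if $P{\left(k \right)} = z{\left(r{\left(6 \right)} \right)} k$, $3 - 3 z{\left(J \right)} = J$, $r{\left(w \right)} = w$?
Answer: $- \frac{471446}{53925} \approx -8.7426$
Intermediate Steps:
$z{\left(J \right)} = 1 - \frac{J}{3}$
$P{\left(k \right)} = - k$ ($P{\left(k \right)} = \left(1 - 2\right) k = - k$)
$- \frac{1628}{-4314} - \frac{228}{P{\left(-8 - 17 \right)}} = - \frac{1628}{-4314} - \frac{228}{\left(-1\right) \left(-8 - 17\right)} = \left(-1628\right) \left(- \frac{1}{4314}\right) - \frac{228}{\left(-1\right) \left(-25\right)} = \frac{814}{2157} - \frac{228}{25} = - \frac{471446}{53925}$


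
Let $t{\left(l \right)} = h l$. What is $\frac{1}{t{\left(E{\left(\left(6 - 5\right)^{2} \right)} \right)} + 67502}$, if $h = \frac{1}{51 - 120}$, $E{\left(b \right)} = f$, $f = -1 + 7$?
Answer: $\frac{23}{1552544} \approx 1.4814 \cdot 10^{-5}$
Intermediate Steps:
$f = 6$
$E{\left(b \right)} = 6$
$h = - \frac{1}{69}$ ($h = \frac{1}{-69} = - \frac{1}{69} \approx -0.014493$)
$t{\left(l \right)} = - \frac{l}{69}$
$\frac{1}{t{\left(E{\left(\left(6 - 5\right)^{2} \right)} \right)} + 67502} = \frac{1}{\left(- \frac{1}{69}\right) 6 + 67502} = \frac{1}{- \frac{2}{23} + 67502} = \frac{1}{\frac{1552544}{23}} = \frac{23}{1552544}$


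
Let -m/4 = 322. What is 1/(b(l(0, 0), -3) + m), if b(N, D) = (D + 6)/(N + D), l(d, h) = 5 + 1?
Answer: -1/1287 ≈ -0.00077700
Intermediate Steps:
m = -1288 (m = -4*322 = -1288)
l(d, h) = 6
b(N, D) = (6 + D)/(D + N)
1/(b(l(0, 0), -3) + m) = 1/((6 - 3)/(-3 + 6) - 1288) = 1/(3/3 - 1288) = 1/((⅓)*3 - 1288) = 1/(1 - 1288) = 1/(-1287) = -1/1287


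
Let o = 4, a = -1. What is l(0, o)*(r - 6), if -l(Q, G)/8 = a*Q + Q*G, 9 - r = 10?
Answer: 0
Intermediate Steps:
r = -1 (r = 9 - 1*10 = 9 - 10 = -1)
l(Q, G) = 8*Q - 8*G*Q (l(Q, G) = -8*(-Q + Q*G) = -8*(-Q + G*Q) = 8*Q - 8*G*Q)
l(0, o)*(r - 6) = (8*0*(1 - 1*4))*(-1 - 6) = (8*0*(1 - 4))*(-7) = (8*0*(-3))*(-7) = 0*(-7) = 0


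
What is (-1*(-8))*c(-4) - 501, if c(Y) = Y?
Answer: -533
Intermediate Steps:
(-1*(-8))*c(-4) - 501 = -1*(-8)*(-4) - 501 = 8*(-4) - 501 = -32 - 501 = -533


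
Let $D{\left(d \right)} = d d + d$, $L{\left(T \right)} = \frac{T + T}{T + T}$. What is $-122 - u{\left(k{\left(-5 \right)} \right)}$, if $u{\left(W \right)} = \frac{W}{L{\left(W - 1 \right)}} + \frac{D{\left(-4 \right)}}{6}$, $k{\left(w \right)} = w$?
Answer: $-119$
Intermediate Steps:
$L{\left(T \right)} = 1$ ($L{\left(T \right)} = \frac{2 T}{2 T} = 2 T \frac{1}{2 T} = 1$)
$D{\left(d \right)} = d + d^{2}$ ($D{\left(d \right)} = d^{2} + d = d + d^{2}$)
$u{\left(W \right)} = 2 + W$ ($u{\left(W \right)} = \frac{W}{1} + \frac{\left(-4\right) \left(1 - 4\right)}{6} = W 1 + \left(-4\right) \left(-3\right) \frac{1}{6} = W + 12 \cdot \frac{1}{6} = W + 2 = 2 + W$)
$-122 - u{\left(k{\left(-5 \right)} \right)} = -122 - \left(2 - 5\right) = -122 - -3 = -122 + 3 = -119$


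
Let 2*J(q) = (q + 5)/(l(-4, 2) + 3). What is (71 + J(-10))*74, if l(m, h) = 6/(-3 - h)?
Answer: 46361/9 ≈ 5151.2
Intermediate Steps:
J(q) = 25/18 + 5*q/18 (J(q) = ((q + 5)/(-6/(3 + 2) + 3))/2 = ((5 + q)/(-6/5 + 3))/2 = ((5 + q)/(9/5))/2 = ((5 + q)*(5/9))/2 = (25/9 + 5*q/9)/2 = 25/18 + 5*q/18)
(71 + J(-10))*74 = (71 + (25/18 + (5/18)*(-10)))*74 = (71 + (25/18 - 25/9))*74 = (71 - 25/18)*74 = (1253/18)*74 = 46361/9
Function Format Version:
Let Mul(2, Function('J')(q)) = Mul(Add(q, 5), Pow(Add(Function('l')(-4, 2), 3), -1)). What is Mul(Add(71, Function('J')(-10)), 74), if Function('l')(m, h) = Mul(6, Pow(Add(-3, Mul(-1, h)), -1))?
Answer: Rational(46361, 9) ≈ 5151.2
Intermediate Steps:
Function('J')(q) = Add(Rational(25, 18), Mul(Rational(5, 18), q)) (Function('J')(q) = Mul(Rational(1, 2), Mul(Add(q, 5), Pow(Add(Mul(-6, Pow(Add(3, 2), -1)), 3), -1))) = Mul(Rational(1, 2), Mul(Add(5, q), Pow(Add(Mul(-6, Pow(5, -1)), 3), -1))) = Mul(Rational(1, 2), Mul(Add(5, q), Pow(Add(Mul(-6, Rational(1, 5)), 3), -1))) = Mul(Rational(1, 2), Mul(Add(5, q), Pow(Add(Rational(-6, 5), 3), -1))) = Mul(Rational(1, 2), Mul(Add(5, q), Pow(Rational(9, 5), -1))) = Mul(Rational(1, 2), Mul(Add(5, q), Rational(5, 9))) = Mul(Rational(1, 2), Add(Rational(25, 9), Mul(Rational(5, 9), q))) = Add(Rational(25, 18), Mul(Rational(5, 18), q)))
Mul(Add(71, Function('J')(-10)), 74) = Mul(Add(71, Add(Rational(25, 18), Mul(Rational(5, 18), -10))), 74) = Mul(Add(71, Add(Rational(25, 18), Rational(-25, 9))), 74) = Mul(Add(71, Rational(-25, 18)), 74) = Mul(Rational(1253, 18), 74) = Rational(46361, 9)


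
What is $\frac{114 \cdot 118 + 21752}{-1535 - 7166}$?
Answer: $- \frac{35204}{8701} \approx -4.046$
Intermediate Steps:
$\frac{114 \cdot 118 + 21752}{-1535 - 7166} = \frac{13452 + 21752}{-8701} = 35204 \left(- \frac{1}{8701}\right) = - \frac{35204}{8701}$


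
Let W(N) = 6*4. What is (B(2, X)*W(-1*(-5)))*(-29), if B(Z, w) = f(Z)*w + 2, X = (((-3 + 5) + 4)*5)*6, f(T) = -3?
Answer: 374448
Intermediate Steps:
W(N) = 24
X = 180 (X = ((2 + 4)*5)*6 = (6*5)*6 = 30*6 = 180)
B(Z, w) = 2 - 3*w (B(Z, w) = -3*w + 2 = 2 - 3*w)
(B(2, X)*W(-1*(-5)))*(-29) = ((2 - 3*180)*24)*(-29) = ((2 - 540)*24)*(-29) = -538*24*(-29) = -12912*(-29) = 374448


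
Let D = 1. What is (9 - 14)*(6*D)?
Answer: -30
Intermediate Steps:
(9 - 14)*(6*D) = (9 - 14)*(6*1) = -5*6 = -30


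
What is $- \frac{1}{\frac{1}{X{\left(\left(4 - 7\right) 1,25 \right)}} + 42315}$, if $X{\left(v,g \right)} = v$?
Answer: $- \frac{3}{126944} \approx -2.3632 \cdot 10^{-5}$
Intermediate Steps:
$- \frac{1}{\frac{1}{X{\left(\left(4 - 7\right) 1,25 \right)}} + 42315} = - \frac{1}{\frac{1}{\left(4 - 7\right) 1} + 42315} = - \frac{1}{\frac{1}{\left(-3\right) 1} + 42315} = - \frac{1}{\frac{1}{-3} + 42315} = - \frac{1}{- \frac{1}{3} + 42315} = - \frac{1}{\frac{126944}{3}} = \left(-1\right) \frac{3}{126944} = - \frac{3}{126944}$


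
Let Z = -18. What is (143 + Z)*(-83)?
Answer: -10375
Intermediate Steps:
(143 + Z)*(-83) = (143 - 18)*(-83) = 125*(-83) = -10375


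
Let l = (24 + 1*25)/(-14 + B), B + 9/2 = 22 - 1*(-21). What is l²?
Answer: 4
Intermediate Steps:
B = 77/2 (B = -9/2 + (22 - 1*(-21)) = -9/2 + (22 + 21) = -9/2 + 43 = 77/2 ≈ 38.500)
l = 2 (l = (24 + 1*25)/(-14 + 77/2) = (24 + 25)/(49/2) = 49*(2/49) = 2)
l² = 2² = 4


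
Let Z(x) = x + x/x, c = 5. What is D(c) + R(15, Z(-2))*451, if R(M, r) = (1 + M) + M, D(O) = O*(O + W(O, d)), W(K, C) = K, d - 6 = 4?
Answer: 14031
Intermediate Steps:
d = 10 (d = 6 + 4 = 10)
Z(x) = 1 + x (Z(x) = x + 1 = 1 + x)
D(O) = 2*O**2 (D(O) = O*(O + O) = O*(2*O) = 2*O**2)
R(M, r) = 1 + 2*M
D(c) + R(15, Z(-2))*451 = 2*5**2 + (1 + 2*15)*451 = 2*25 + (1 + 30)*451 = 50 + 31*451 = 50 + 13981 = 14031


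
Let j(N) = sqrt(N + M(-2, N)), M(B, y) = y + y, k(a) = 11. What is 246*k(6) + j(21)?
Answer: 2706 + 3*sqrt(7) ≈ 2713.9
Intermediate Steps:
M(B, y) = 2*y
j(N) = sqrt(3)*sqrt(N) (j(N) = sqrt(N + 2*N) = sqrt(3*N) = sqrt(3)*sqrt(N))
246*k(6) + j(21) = 246*11 + sqrt(3)*sqrt(21) = 2706 + 3*sqrt(7)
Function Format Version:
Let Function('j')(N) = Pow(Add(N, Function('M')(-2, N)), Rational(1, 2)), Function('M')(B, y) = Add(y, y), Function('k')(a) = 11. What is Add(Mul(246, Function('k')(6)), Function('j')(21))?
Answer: Add(2706, Mul(3, Pow(7, Rational(1, 2)))) ≈ 2713.9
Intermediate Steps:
Function('M')(B, y) = Mul(2, y)
Function('j')(N) = Mul(Pow(3, Rational(1, 2)), Pow(N, Rational(1, 2))) (Function('j')(N) = Pow(Add(N, Mul(2, N)), Rational(1, 2)) = Pow(Mul(3, N), Rational(1, 2)) = Mul(Pow(3, Rational(1, 2)), Pow(N, Rational(1, 2))))
Add(Mul(246, Function('k')(6)), Function('j')(21)) = Add(Mul(246, 11), Mul(Pow(3, Rational(1, 2)), Pow(21, Rational(1, 2)))) = Add(2706, Mul(3, Pow(7, Rational(1, 2))))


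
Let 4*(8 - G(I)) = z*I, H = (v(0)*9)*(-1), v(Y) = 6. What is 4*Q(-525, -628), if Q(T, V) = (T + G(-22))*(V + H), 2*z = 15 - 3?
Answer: 1320352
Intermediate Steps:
z = 6 (z = (15 - 3)/2 = (1/2)*12 = 6)
H = -54 (H = (6*9)*(-1) = 54*(-1) = -54)
G(I) = 8 - 3*I/2
Q(T, V) = (-54 + V)*(41 + T) (Q(T, V) = (T + (8 - 3/2*(-22)))*(V - 54) = (T + (8 + 33))*(-54 + V) = (T + 41)*(-54 + V) = (41 + T)*(-54 + V) = (-54 + V)*(41 + T))
4*Q(-525, -628) = 4*(-2214 - 54*(-525) + 41*(-628) - 525*(-628)) = 4*(-2214 + 28350 - 25748 + 329700) = 4*330088 = 1320352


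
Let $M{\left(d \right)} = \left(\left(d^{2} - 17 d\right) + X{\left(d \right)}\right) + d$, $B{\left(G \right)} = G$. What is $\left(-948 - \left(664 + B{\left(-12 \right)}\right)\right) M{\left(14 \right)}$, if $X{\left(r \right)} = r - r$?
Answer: $44800$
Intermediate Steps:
$X{\left(r \right)} = 0$
$M{\left(d \right)} = d^{2} - 16 d$ ($M{\left(d \right)} = \left(\left(d^{2} - 17 d\right) + 0\right) + d = \left(d^{2} - 17 d\right) + d = d^{2} - 16 d$)
$\left(-948 - \left(664 + B{\left(-12 \right)}\right)\right) M{\left(14 \right)} = \left(-948 - 652\right) 14 \left(-16 + 14\right) = \left(-948 + \left(-664 + 12\right)\right) 14 \left(-2\right) = \left(-948 - 652\right) \left(-28\right) = \left(-1600\right) \left(-28\right) = 44800$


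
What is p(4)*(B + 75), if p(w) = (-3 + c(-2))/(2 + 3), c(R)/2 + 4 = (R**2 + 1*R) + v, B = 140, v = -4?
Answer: -645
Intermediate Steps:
c(R) = -16 + 2*R + 2*R**2 (c(R) = -8 + 2*((R**2 + 1*R) - 4) = -8 + 2*((R**2 + R) - 4) = -8 + 2*((R + R**2) - 4) = -8 + 2*(-4 + R + R**2) = -8 + (-8 + 2*R + 2*R**2) = -16 + 2*R + 2*R**2)
p(w) = -3 (p(w) = (-3 + (-16 + 2*(-2) + 2*(-2)**2))/(2 + 3) = (-3 + (-16 - 4 + 2*4))/5 = (-3 + (-16 - 4 + 8))*(1/5) = (-3 - 12)*(1/5) = -15*1/5 = -3)
p(4)*(B + 75) = -3*(140 + 75) = -3*215 = -645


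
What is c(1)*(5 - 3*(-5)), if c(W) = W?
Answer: 20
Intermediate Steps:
c(1)*(5 - 3*(-5)) = 1*(5 - 3*(-5)) = 1*(5 + 15) = 1*20 = 20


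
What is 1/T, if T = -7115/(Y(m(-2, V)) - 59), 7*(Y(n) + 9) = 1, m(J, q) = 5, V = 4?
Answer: 95/9961 ≈ 0.0095372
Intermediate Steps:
Y(n) = -62/7 (Y(n) = -9 + (1/7)*1 = -9 + 1/7 = -62/7)
T = 9961/95 (T = -7115/(-62/7 - 59) = -7115/(-475/7) = -7115*(-7/475) = 9961/95 ≈ 104.85)
1/T = 1/(9961/95) = 95/9961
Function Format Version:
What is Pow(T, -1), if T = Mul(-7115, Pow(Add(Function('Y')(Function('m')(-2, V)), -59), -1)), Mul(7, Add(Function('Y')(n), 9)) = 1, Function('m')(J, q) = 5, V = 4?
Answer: Rational(95, 9961) ≈ 0.0095372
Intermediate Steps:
Function('Y')(n) = Rational(-62, 7) (Function('Y')(n) = Add(-9, Mul(Rational(1, 7), 1)) = Add(-9, Rational(1, 7)) = Rational(-62, 7))
T = Rational(9961, 95) (T = Mul(-7115, Pow(Add(Rational(-62, 7), -59), -1)) = Mul(-7115, Pow(Rational(-475, 7), -1)) = Mul(-7115, Rational(-7, 475)) = Rational(9961, 95) ≈ 104.85)
Pow(T, -1) = Pow(Rational(9961, 95), -1) = Rational(95, 9961)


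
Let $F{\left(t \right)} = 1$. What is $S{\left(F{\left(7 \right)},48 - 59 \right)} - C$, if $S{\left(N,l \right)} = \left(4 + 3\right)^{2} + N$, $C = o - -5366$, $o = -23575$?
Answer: $18259$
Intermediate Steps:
$C = -18209$ ($C = -23575 - -5366 = -23575 + 5366 = -18209$)
$S{\left(N,l \right)} = 49 + N$ ($S{\left(N,l \right)} = 7^{2} + N = 49 + N$)
$S{\left(F{\left(7 \right)},48 - 59 \right)} - C = \left(49 + 1\right) - -18209 = 50 + 18209 = 18259$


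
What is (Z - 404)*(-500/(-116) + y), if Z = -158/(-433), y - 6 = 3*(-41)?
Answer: 571161432/12557 ≈ 45486.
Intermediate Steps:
y = -117 (y = 6 + 3*(-41) = 6 - 123 = -117)
Z = 158/433 (Z = -158*(-1/433) = 158/433 ≈ 0.36490)
(Z - 404)*(-500/(-116) + y) = (158/433 - 404)*(-500/(-116) - 117) = -174774*(-500*(-1/116) - 117)/433 = -174774*(125/29 - 117)/433 = -174774/433*(-3268/29) = 571161432/12557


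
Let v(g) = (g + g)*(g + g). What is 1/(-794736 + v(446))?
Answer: 1/928 ≈ 0.0010776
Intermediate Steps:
v(g) = 4*g² (v(g) = (2*g)*(2*g) = 4*g²)
1/(-794736 + v(446)) = 1/(-794736 + 4*446²) = 1/(-794736 + 4*198916) = 1/(-794736 + 795664) = 1/928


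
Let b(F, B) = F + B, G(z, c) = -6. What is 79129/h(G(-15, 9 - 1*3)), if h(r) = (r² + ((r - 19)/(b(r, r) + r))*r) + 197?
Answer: 237387/674 ≈ 352.21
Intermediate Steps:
b(F, B) = B + F
h(r) = 572/3 + r² + r/3 (h(r) = (r² + ((r - 19)/((r + r) + r))*r) + 197 = (r² + ((-19 + r)/(2*r + r))*r) + 197 = (r² + ((-19 + r)/((3*r)))*r) + 197 = (r² + ((-19 + r)*(1/(3*r)))*r) + 197 = (r² + ((-19 + r)/(3*r))*r) + 197 = (r² + (-19/3 + r/3)) + 197 = (-19/3 + r² + r/3) + 197 = 572/3 + r² + r/3)
79129/h(G(-15, 9 - 1*3)) = 79129/(572/3 + (-6)² + (⅓)*(-6)) = 79129/(572/3 + 36 - 2) = 79129/(674/3) = 79129*(3/674) = 237387/674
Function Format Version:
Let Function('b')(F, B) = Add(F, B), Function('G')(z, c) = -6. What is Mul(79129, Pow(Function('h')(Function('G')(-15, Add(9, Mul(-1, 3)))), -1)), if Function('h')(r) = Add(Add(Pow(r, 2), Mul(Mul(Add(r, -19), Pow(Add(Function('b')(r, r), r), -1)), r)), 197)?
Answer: Rational(237387, 674) ≈ 352.21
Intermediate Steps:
Function('b')(F, B) = Add(B, F)
Function('h')(r) = Add(Rational(572, 3), Pow(r, 2), Mul(Rational(1, 3), r)) (Function('h')(r) = Add(Add(Pow(r, 2), Mul(Mul(Add(r, -19), Pow(Add(Add(r, r), r), -1)), r)), 197) = Add(Add(Pow(r, 2), Mul(Mul(Add(-19, r), Pow(Add(Mul(2, r), r), -1)), r)), 197) = Add(Add(Pow(r, 2), Mul(Mul(Add(-19, r), Pow(Mul(3, r), -1)), r)), 197) = Add(Add(Pow(r, 2), Mul(Mul(Add(-19, r), Mul(Rational(1, 3), Pow(r, -1))), r)), 197) = Add(Add(Pow(r, 2), Mul(Mul(Rational(1, 3), Pow(r, -1), Add(-19, r)), r)), 197) = Add(Add(Pow(r, 2), Add(Rational(-19, 3), Mul(Rational(1, 3), r))), 197) = Add(Add(Rational(-19, 3), Pow(r, 2), Mul(Rational(1, 3), r)), 197) = Add(Rational(572, 3), Pow(r, 2), Mul(Rational(1, 3), r)))
Mul(79129, Pow(Function('h')(Function('G')(-15, Add(9, Mul(-1, 3)))), -1)) = Mul(79129, Pow(Add(Rational(572, 3), Pow(-6, 2), Mul(Rational(1, 3), -6)), -1)) = Mul(79129, Pow(Add(Rational(572, 3), 36, -2), -1)) = Mul(79129, Pow(Rational(674, 3), -1)) = Mul(79129, Rational(3, 674)) = Rational(237387, 674)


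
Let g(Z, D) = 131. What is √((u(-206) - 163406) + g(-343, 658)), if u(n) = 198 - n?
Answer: I*√162871 ≈ 403.57*I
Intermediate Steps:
√((u(-206) - 163406) + g(-343, 658)) = √(((198 - 1*(-206)) - 163406) + 131) = √(((198 + 206) - 163406) + 131) = √((404 - 163406) + 131) = √(-163002 + 131) = √(-162871) = I*√162871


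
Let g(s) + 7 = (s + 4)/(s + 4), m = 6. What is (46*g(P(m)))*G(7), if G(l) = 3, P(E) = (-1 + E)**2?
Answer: -828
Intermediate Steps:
g(s) = -6 (g(s) = -7 + (s + 4)/(s + 4) = -7 + (4 + s)/(4 + s) = -7 + 1 = -6)
(46*g(P(m)))*G(7) = (46*(-6))*3 = -276*3 = -828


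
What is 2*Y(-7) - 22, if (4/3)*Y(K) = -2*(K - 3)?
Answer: 8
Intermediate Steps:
Y(K) = 9/2 - 3*K/2 (Y(K) = 3*(-2*(K - 3))/4 = 3*(-2*(-3 + K))/4 = 3*(6 - 2*K)/4 = 9/2 - 3*K/2)
2*Y(-7) - 22 = 2*(9/2 - 3/2*(-7)) - 22 = 2*(9/2 + 21/2) - 22 = 2*15 - 22 = 30 - 22 = 8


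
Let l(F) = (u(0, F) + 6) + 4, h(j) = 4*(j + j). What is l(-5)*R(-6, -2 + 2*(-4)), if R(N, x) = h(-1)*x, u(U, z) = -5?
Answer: 400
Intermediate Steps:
h(j) = 8*j (h(j) = 4*(2*j) = 8*j)
R(N, x) = -8*x (R(N, x) = (8*(-1))*x = -8*x)
l(F) = 5 (l(F) = (-5 + 6) + 4 = 1 + 4 = 5)
l(-5)*R(-6, -2 + 2*(-4)) = 5*(-8*(-2 + 2*(-4))) = 5*(-8*(-2 - 8)) = 5*(-8*(-10)) = 5*80 = 400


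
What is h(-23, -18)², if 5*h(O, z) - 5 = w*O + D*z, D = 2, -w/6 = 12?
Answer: 105625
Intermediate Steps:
w = -72 (w = -6*12 = -72)
h(O, z) = 1 - 72*O/5 + 2*z/5 (h(O, z) = 1 + (-72*O + 2*z)/5 = 1 + (-72*O/5 + 2*z/5) = 1 - 72*O/5 + 2*z/5)
h(-23, -18)² = (1 - 72/5*(-23) + (⅖)*(-18))² = (1 + 1656/5 - 36/5)² = 325² = 105625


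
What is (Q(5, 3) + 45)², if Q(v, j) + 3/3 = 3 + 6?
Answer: 2809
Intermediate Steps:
Q(v, j) = 8 (Q(v, j) = -1 + (3 + 6) = -1 + 9 = 8)
(Q(5, 3) + 45)² = (8 + 45)² = 53² = 2809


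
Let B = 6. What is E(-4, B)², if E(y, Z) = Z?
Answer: 36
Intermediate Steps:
E(-4, B)² = 6² = 36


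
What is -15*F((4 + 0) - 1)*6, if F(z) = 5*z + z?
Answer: -1620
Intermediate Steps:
F(z) = 6*z
-15*F((4 + 0) - 1)*6 = -90*((4 + 0) - 1)*6 = -90*(4 - 1)*6 = -90*3*6 = -15*18*6 = -270*6 = -1620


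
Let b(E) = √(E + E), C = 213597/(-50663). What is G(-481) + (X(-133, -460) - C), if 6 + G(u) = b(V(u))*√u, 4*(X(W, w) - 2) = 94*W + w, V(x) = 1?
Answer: -328325013/101326 + I*√962 ≈ -3240.3 + 31.016*I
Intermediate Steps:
X(W, w) = 2 + w/4 + 47*W/2 (X(W, w) = 2 + (94*W + w)/4 = 2 + (w + 94*W)/4 = 2 + (w/4 + 47*W/2) = 2 + w/4 + 47*W/2)
C = -213597/50663 (C = 213597*(-1/50663) = -213597/50663 ≈ -4.2160)
b(E) = √2*√E (b(E) = √(2*E) = √2*√E)
G(u) = -6 + √2*√u (G(u) = -6 + (√2*√1)*√u = -6 + (√2*1)*√u = -6 + √2*√u)
G(-481) + (X(-133, -460) - C) = (-6 + √2*√(-481)) + ((2 + (¼)*(-460) + (47/2)*(-133)) - 1*(-213597/50663)) = (-6 + √2*(I*√481)) + ((2 - 115 - 6251/2) + 213597/50663) = (-6 + I*√962) + (-6477/2 + 213597/50663) = (-6 + I*√962) - 327717057/101326 = -328325013/101326 + I*√962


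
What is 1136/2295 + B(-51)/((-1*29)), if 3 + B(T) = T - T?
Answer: 39829/66555 ≈ 0.59844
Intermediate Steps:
B(T) = -3 (B(T) = -3 + (T - T) = -3 + 0 = -3)
1136/2295 + B(-51)/((-1*29)) = 1136/2295 - 3/((-1*29)) = 1136*(1/2295) - 3/(-29) = 1136/2295 - 3*(-1/29) = 1136/2295 + 3/29 = 39829/66555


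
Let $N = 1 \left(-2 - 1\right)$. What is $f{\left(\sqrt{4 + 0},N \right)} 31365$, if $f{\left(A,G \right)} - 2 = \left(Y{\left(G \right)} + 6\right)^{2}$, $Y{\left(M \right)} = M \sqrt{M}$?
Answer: $345015 - 1129140 i \sqrt{3} \approx 3.4502 \cdot 10^{5} - 1.9557 \cdot 10^{6} i$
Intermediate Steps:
$N = -3$ ($N = 1 \left(-3\right) = -3$)
$Y{\left(M \right)} = M^{\frac{3}{2}}$
$f{\left(A,G \right)} = 2 + \left(6 + G^{\frac{3}{2}}\right)^{2}$ ($f{\left(A,G \right)} = 2 + \left(G^{\frac{3}{2}} + 6\right)^{2} = 2 + \left(6 + G^{\frac{3}{2}}\right)^{2}$)
$f{\left(\sqrt{4 + 0},N \right)} 31365 = \left(2 + \left(6 + \left(-3\right)^{\frac{3}{2}}\right)^{2}\right) 31365 = \left(2 + \left(6 - 3 i \sqrt{3}\right)^{2}\right) 31365 = 62730 + 31365 \left(6 - 3 i \sqrt{3}\right)^{2}$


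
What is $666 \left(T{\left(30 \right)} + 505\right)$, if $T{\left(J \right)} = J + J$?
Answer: $376290$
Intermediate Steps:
$T{\left(J \right)} = 2 J$
$666 \left(T{\left(30 \right)} + 505\right) = 666 \left(2 \cdot 30 + 505\right) = 666 \left(60 + 505\right) = 666 \cdot 565 = 376290$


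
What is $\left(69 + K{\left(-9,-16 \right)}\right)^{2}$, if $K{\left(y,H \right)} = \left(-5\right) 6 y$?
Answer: $114921$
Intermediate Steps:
$K{\left(y,H \right)} = - 30 y$
$\left(69 + K{\left(-9,-16 \right)}\right)^{2} = \left(69 - -270\right)^{2} = \left(69 + 270\right)^{2} = 339^{2} = 114921$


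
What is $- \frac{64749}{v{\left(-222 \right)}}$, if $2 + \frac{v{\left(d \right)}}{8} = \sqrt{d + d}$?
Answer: $\frac{64749}{1792} + \frac{64749 i \sqrt{111}}{1792} \approx 36.132 + 380.68 i$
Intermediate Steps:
$v{\left(d \right)} = -16 + 8 \sqrt{2} \sqrt{d}$ ($v{\left(d \right)} = -16 + 8 \sqrt{d + d} = -16 + 8 \sqrt{2 d} = -16 + 8 \sqrt{2} \sqrt{d}$)
$- \frac{64749}{v{\left(-222 \right)}} = - \frac{64749}{-16 + 8 \sqrt{2} \sqrt{-222}} = - \frac{64749}{-16 + 8 \sqrt{2} i \sqrt{222}} = - \frac{64749}{-16 + 16 i \sqrt{111}}$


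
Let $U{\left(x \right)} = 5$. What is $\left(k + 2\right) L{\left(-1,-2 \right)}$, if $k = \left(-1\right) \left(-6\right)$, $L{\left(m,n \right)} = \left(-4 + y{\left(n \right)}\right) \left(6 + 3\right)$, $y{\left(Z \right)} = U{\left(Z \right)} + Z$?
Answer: $-72$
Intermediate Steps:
$y{\left(Z \right)} = 5 + Z$
$L{\left(m,n \right)} = 9 + 9 n$ ($L{\left(m,n \right)} = \left(-4 + \left(5 + n\right)\right) \left(6 + 3\right) = \left(1 + n\right) 9 = 9 + 9 n$)
$k = 6$
$\left(k + 2\right) L{\left(-1,-2 \right)} = \left(6 + 2\right) \left(9 + 9 \left(-2\right)\right) = 8 \left(9 - 18\right) = 8 \left(-9\right) = -72$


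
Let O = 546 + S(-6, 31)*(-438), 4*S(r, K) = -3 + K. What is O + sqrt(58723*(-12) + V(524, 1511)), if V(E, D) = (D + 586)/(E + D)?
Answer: -2520 + I*sqrt(2918217600705)/2035 ≈ -2520.0 + 839.45*I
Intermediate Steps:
V(E, D) = (586 + D)/(D + E)
S(r, K) = -3/4 + K/4 (S(r, K) = (-3 + K)/4 = -3/4 + K/4)
O = -2520 (O = 546 + (-3/4 + (1/4)*31)*(-438) = 546 + (-3/4 + 31/4)*(-438) = 546 + 7*(-438) = 546 - 3066 = -2520)
O + sqrt(58723*(-12) + V(524, 1511)) = -2520 + sqrt(58723*(-12) + (586 + 1511)/(1511 + 524)) = -2520 + sqrt(-704676 + 2097/2035) = -2520 + sqrt(-1434013563/2035) = -2520 + I*sqrt(2918217600705)/2035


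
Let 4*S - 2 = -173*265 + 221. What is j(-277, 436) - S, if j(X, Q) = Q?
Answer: 23683/2 ≈ 11842.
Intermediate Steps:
S = -22811/2 (S = ½ + (-173*265 + 221)/4 = ½ + (-45845 + 221)/4 = ½ + (¼)*(-45624) = ½ - 11406 = -22811/2 ≈ -11406.)
j(-277, 436) - S = 436 - 1*(-22811/2) = 436 + 22811/2 = 23683/2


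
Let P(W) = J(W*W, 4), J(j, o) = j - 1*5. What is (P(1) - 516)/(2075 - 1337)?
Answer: -260/369 ≈ -0.70461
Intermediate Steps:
J(j, o) = -5 + j (J(j, o) = j - 5 = -5 + j)
P(W) = -5 + W² (P(W) = -5 + W*W = -5 + W²)
(P(1) - 516)/(2075 - 1337) = ((-5 + 1²) - 516)/(2075 - 1337) = ((-5 + 1) - 516)/738 = (-4 - 516)*(1/738) = -520*1/738 = -260/369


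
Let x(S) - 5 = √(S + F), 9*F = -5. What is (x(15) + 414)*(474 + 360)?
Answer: 349446 + 278*√130 ≈ 3.5262e+5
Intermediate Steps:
F = -5/9 (F = (⅑)*(-5) = -5/9 ≈ -0.55556)
x(S) = 5 + √(-5/9 + S) (x(S) = 5 + √(S - 5/9) = 5 + √(-5/9 + S))
(x(15) + 414)*(474 + 360) = ((5 + √(-5 + 9*15)/3) + 414)*(474 + 360) = ((5 + √(-5 + 135)/3) + 414)*834 = ((5 + √130/3) + 414)*834 = (419 + √130/3)*834 = 349446 + 278*√130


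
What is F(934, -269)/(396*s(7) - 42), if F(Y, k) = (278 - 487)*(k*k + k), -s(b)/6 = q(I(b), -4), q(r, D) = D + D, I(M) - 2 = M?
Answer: -7533614/9483 ≈ -794.43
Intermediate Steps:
I(M) = 2 + M
q(r, D) = 2*D
s(b) = 48 (s(b) = -12*(-4) = -6*(-8) = 48)
F(Y, k) = -209*k - 209*k**2 (F(Y, k) = -209*(k**2 + k) = -209*(k + k**2) = -209*k - 209*k**2)
F(934, -269)/(396*s(7) - 42) = (-209*(-269)*(1 - 269))/(396*48 - 42) = (-209*(-269)*(-268))/(19008 - 42) = -15067228/18966 = -15067228*1/18966 = -7533614/9483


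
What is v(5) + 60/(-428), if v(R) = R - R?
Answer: -15/107 ≈ -0.14019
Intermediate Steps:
v(R) = 0
v(5) + 60/(-428) = 0 + 60/(-428) = 0 + 60*(-1/428) = 0 - 15/107 = -15/107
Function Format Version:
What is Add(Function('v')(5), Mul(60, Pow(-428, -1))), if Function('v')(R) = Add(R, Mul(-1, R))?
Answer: Rational(-15, 107) ≈ -0.14019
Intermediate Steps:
Function('v')(R) = 0
Add(Function('v')(5), Mul(60, Pow(-428, -1))) = Add(0, Mul(60, Pow(-428, -1))) = Add(0, Mul(60, Rational(-1, 428))) = Add(0, Rational(-15, 107)) = Rational(-15, 107)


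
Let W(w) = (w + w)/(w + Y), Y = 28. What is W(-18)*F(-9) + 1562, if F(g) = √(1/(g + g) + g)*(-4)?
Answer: 1562 + 12*I*√326/5 ≈ 1562.0 + 43.333*I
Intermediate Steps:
W(w) = 2*w/(28 + w) (W(w) = (w + w)/(w + 28) = (2*w)/(28 + w) = 2*w/(28 + w))
F(g) = -4*√(g + 1/(2*g)) (F(g) = √(1/(2*g) + g)*(-4) = √(g + 1/(2*g))*(-4) = -4*√(g + 1/(2*g)))
W(-18)*F(-9) + 1562 = (2*(-18)/(28 - 18))*(-2*√(2/(-9) + 4*(-9))) + 1562 = (2*(-18)/10)*(-2*√(2*(-⅑) - 36)) + 1562 = (2*(-18)*(⅒))*(-2*√(-2/9 - 36)) + 1562 = -(-36)*√(-326/9)/5 + 1562 = -(-36)*I*√326/3/5 + 1562 = -(-12)*I*√326/5 + 1562 = 12*I*√326/5 + 1562 = 1562 + 12*I*√326/5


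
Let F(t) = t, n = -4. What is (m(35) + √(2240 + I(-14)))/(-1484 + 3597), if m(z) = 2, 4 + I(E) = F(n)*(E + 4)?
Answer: 2/2113 + 2*√569/2113 ≈ 0.023525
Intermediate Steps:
I(E) = -20 - 4*E (I(E) = -4 - 4*(E + 4) = -4 - 4*(4 + E) = -4 + (-16 - 4*E) = -20 - 4*E)
(m(35) + √(2240 + I(-14)))/(-1484 + 3597) = (2 + √(2240 + (-20 - 4*(-14))))/(-1484 + 3597) = (2 + √(2240 + (-20 + 56)))/2113 = (2 + √(2240 + 36))*(1/2113) = (2 + √2276)*(1/2113) = (2 + 2*√569)*(1/2113) = 2/2113 + 2*√569/2113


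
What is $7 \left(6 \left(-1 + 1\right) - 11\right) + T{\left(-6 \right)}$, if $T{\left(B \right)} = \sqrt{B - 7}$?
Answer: $-77 + i \sqrt{13} \approx -77.0 + 3.6056 i$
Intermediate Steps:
$T{\left(B \right)} = \sqrt{-7 + B}$
$7 \left(6 \left(-1 + 1\right) - 11\right) + T{\left(-6 \right)} = 7 \left(6 \left(-1 + 1\right) - 11\right) + \sqrt{-7 - 6} = 7 \left(6 \cdot 0 - 11\right) + \sqrt{-13} = 7 \left(0 - 11\right) + i \sqrt{13} = 7 \left(-11\right) + i \sqrt{13} = -77 + i \sqrt{13}$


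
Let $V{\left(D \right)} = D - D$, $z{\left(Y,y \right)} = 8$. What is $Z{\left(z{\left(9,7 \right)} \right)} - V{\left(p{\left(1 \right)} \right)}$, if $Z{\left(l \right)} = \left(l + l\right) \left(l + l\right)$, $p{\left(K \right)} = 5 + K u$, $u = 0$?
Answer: $256$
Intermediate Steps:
$p{\left(K \right)} = 5$ ($p{\left(K \right)} = 5 + K 0 = 5 + 0 = 5$)
$V{\left(D \right)} = 0$
$Z{\left(l \right)} = 4 l^{2}$ ($Z{\left(l \right)} = 2 l 2 l = 4 l^{2}$)
$Z{\left(z{\left(9,7 \right)} \right)} - V{\left(p{\left(1 \right)} \right)} = 4 \cdot 8^{2} - 0 = 4 \cdot 64 + 0 = 256 + 0 = 256$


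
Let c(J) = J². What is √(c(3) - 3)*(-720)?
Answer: -720*√6 ≈ -1763.6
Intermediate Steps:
√(c(3) - 3)*(-720) = √(3² - 3)*(-720) = √(9 - 3)*(-720) = √6*(-720) = -720*√6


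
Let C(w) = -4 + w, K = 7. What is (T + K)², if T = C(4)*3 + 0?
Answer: 49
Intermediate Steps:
T = 0 (T = (-4 + 4)*3 + 0 = 0*3 + 0 = 0 + 0 = 0)
(T + K)² = (0 + 7)² = 7² = 49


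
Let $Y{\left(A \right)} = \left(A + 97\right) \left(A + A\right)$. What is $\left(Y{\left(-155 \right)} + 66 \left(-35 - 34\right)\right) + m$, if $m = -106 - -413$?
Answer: $13733$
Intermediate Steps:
$Y{\left(A \right)} = 2 A \left(97 + A\right)$ ($Y{\left(A \right)} = \left(97 + A\right) 2 A = 2 A \left(97 + A\right)$)
$m = 307$ ($m = -106 + 413 = 307$)
$\left(Y{\left(-155 \right)} + 66 \left(-35 - 34\right)\right) + m = \left(2 \left(-155\right) \left(97 - 155\right) + 66 \left(-35 - 34\right)\right) + 307 = \left(2 \left(-155\right) \left(-58\right) + 66 \left(-69\right)\right) + 307 = \left(17980 - 4554\right) + 307 = 13426 + 307 = 13733$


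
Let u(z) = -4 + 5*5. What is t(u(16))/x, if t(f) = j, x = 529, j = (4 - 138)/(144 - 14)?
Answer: -67/34385 ≈ -0.0019485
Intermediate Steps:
j = -67/65 (j = -134/130 = -134*1/130 = -67/65 ≈ -1.0308)
u(z) = 21 (u(z) = -4 + 25 = 21)
t(f) = -67/65
t(u(16))/x = -67/65/529 = -67/65*1/529 = -67/34385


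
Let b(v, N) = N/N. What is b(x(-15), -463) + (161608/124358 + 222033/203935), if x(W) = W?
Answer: 42965028012/12680474365 ≈ 3.3883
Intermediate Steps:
b(v, N) = 1
b(x(-15), -463) + (161608/124358 + 222033/203935) = 1 + (161608/124358 + 222033/203935) = 1 + (161608*(1/124358) + 222033*(1/203935)) = 1 + (80804/62179 + 222033/203935) = 1 + 30284553647/12680474365 = 42965028012/12680474365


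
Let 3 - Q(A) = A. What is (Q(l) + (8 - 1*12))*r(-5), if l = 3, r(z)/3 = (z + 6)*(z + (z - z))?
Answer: 60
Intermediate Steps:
r(z) = 3*z*(6 + z) (r(z) = 3*((z + 6)*(z + (z - z))) = 3*((6 + z)*(z + 0)) = 3*((6 + z)*z) = 3*(z*(6 + z)) = 3*z*(6 + z))
Q(A) = 3 - A
(Q(l) + (8 - 1*12))*r(-5) = ((3 - 1*3) + (8 - 1*12))*(3*(-5)*(6 - 5)) = ((3 - 3) + (8 - 12))*(3*(-5)*1) = (0 - 4)*(-15) = -4*(-15) = 60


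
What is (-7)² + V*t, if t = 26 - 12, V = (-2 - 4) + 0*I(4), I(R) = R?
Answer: -35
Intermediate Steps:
V = -6 (V = (-2 - 4) + 0*4 = -6 + 0 = -6)
t = 14
(-7)² + V*t = (-7)² - 6*14 = 49 - 84 = -35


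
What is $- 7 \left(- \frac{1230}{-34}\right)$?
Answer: $- \frac{4305}{17} \approx -253.24$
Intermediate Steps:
$- 7 \left(- \frac{1230}{-34}\right) = - 7 \left(\left(-1230\right) \left(- \frac{1}{34}\right)\right) = \left(-7\right) \frac{615}{17} = - \frac{4305}{17}$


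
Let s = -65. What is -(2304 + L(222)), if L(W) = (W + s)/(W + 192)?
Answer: -954013/414 ≈ -2304.4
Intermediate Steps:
L(W) = (-65 + W)/(192 + W) (L(W) = (W - 65)/(W + 192) = (-65 + W)/(192 + W))
-(2304 + L(222)) = -(2304 + (-65 + 222)/(192 + 222)) = -(2304 + 157/414) = -1*954013/414 = -954013/414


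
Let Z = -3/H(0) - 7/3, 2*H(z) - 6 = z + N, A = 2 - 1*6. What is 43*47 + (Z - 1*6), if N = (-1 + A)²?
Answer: 187160/93 ≈ 2012.5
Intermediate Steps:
A = -4 (A = 2 - 6 = -4)
N = 25 (N = (-1 - 4)² = (-5)² = 25)
H(z) = 31/2 + z/2 (H(z) = 3 + (z + 25)/2 = 3 + (25 + z)/2 = 3 + (25/2 + z/2) = 31/2 + z/2)
Z = -235/93 (Z = -3/(31/2 + (½)*0) - 7/3 = -3/(31/2 + 0) - 7*⅓ = -3/31/2 - 7/3 = -3*2/31 - 7/3 = -6/31 - 7/3 = -235/93 ≈ -2.5269)
43*47 + (Z - 1*6) = 43*47 + (-235/93 - 1*6) = 2021 + (-235/93 - 6) = 2021 - 793/93 = 187160/93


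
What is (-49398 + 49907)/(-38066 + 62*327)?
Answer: -509/17792 ≈ -0.028608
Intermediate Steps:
(-49398 + 49907)/(-38066 + 62*327) = 509/(-38066 + 20274) = 509/(-17792) = 509*(-1/17792) = -509/17792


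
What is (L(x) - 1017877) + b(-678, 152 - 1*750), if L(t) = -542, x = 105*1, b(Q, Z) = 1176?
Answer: -1017243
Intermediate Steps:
x = 105
(L(x) - 1017877) + b(-678, 152 - 1*750) = (-542 - 1017877) + 1176 = -1018419 + 1176 = -1017243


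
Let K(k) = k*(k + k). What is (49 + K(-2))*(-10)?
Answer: -570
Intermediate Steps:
K(k) = 2*k² (K(k) = k*(2*k) = 2*k²)
(49 + K(-2))*(-10) = (49 + 2*(-2)²)*(-10) = (49 + 2*4)*(-10) = (49 + 8)*(-10) = 57*(-10) = -570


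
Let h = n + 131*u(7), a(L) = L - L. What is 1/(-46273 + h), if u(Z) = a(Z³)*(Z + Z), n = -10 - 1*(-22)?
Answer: -1/46261 ≈ -2.1616e-5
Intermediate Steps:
a(L) = 0
n = 12 (n = -10 + 22 = 12)
u(Z) = 0 (u(Z) = 0*(Z + Z) = 0*(2*Z) = 0)
h = 12 (h = 12 + 131*0 = 12 + 0 = 12)
1/(-46273 + h) = 1/(-46273 + 12) = 1/(-46261) = -1/46261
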